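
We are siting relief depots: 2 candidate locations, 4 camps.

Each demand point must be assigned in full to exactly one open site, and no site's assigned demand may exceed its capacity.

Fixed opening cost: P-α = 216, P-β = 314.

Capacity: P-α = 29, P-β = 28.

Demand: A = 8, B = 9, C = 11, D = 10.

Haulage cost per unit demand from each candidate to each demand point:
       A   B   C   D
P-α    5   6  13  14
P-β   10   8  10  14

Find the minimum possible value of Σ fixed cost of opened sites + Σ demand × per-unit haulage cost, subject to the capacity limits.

874

Open {P-α, P-β}; cheapest assignment that respects the capacities:
  P-α (cap 29, load 27): A, B, D — cost 8×5 + 9×6 + 10×14 = 234
  P-β (cap 28, load 11): C — cost 11×10 = 110
  Shipping 344, fixed 530 → total 874.
  Any other capacity-feasible assignment to {P-α, P-β} ships for at least 344.
Total demand is 38 and no other set of sites has combined capacity ≥ 38, so {P-α, P-β} is the only feasible choice of open sites. Minimum: 874.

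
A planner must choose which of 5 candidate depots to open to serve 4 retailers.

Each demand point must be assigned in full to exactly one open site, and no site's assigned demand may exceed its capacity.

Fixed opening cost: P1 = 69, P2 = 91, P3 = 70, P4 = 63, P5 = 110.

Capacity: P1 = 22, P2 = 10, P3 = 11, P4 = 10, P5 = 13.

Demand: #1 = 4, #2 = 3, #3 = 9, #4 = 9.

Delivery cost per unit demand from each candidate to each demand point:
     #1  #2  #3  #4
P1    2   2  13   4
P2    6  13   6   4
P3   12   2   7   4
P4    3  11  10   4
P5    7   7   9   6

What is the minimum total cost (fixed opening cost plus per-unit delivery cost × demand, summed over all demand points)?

252

Open {P1, P3}; cheapest assignment that respects the capacities:
  P1 (cap 22, load 16): #1, #2, #4 — cost 4×2 + 3×2 + 9×4 = 50
  P3 (cap 11, load 9): #3 — cost 9×7 = 63
  Shipping 113, fixed 139 → total 252.
  Any other capacity-feasible assignment to {P1, P3} ships for at least 113.
Compare {P1, P2}: its best feasible assignment gives total 264.
Compare {P1, P4}: its best feasible assignment gives total 272.
Every other set of open sites that can feasibly serve all demand totals ≥ 264 even under its best assignment. Minimum: 252.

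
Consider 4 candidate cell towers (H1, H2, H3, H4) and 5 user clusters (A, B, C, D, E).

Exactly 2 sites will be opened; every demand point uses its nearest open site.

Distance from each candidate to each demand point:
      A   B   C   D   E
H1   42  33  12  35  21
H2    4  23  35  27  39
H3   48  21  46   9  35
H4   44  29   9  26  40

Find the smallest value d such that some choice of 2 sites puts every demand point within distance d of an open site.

27

Open {H1, H2}.
  Farthest demand point is D at distance 27 (to H2); all others are ≤ 27.
With {H2, H3} the worst case is 35.
With {H2, H4} the worst case is 39.
No size-2 selection achieves below 27.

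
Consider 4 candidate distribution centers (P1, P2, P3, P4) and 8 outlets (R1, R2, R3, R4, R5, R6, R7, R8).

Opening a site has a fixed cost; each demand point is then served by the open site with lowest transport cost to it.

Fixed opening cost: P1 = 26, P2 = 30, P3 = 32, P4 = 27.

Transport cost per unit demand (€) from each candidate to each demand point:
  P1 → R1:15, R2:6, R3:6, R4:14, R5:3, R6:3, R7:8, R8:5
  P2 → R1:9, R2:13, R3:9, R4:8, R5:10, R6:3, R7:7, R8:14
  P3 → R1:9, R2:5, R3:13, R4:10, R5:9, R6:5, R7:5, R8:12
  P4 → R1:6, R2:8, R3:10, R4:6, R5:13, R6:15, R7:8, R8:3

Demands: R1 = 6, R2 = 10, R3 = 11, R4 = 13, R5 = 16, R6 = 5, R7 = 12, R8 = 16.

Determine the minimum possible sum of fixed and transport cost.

Open {P1, P3, P4}: assign each demand point to its cheapest open site.
  R1→P4 6×6=36, R2→P3 10×5=50, R3→P1 11×6=66, R4→P4 13×6=78, R5→P1 16×3=48, R6→P1 5×3=15, R7→P3 12×5=60, R8→P4 16×3=48
  transport cost 401, fixed 85 → total 486.
Compare {P1, P4}: transport cost 447 + fixed 53 = 500.
Compare {P1, P2, P3, P4}: transport cost 401 + fixed 115 = 516.
Compare {P1, P2, P4}: transport cost 435 + fixed 83 = 518.
All other subsets cost ≥ 500. Minimum total cost: 486.

486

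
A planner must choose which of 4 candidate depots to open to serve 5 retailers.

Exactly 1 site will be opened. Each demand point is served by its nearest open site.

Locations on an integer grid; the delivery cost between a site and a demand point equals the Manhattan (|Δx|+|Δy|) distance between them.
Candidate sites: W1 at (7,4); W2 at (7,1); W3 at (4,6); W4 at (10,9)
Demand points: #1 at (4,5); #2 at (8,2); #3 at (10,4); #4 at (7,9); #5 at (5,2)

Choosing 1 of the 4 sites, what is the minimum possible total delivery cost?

19

Open {W1}.
  #1→W1 4, #2→W1 3, #3→W1 3, #4→W1 5, #5→W1 4  ⇒ total 19.
Compare {W2}: total 26.
Compare {W3}: total 28.
No size-1 selection does better; minimum is 19.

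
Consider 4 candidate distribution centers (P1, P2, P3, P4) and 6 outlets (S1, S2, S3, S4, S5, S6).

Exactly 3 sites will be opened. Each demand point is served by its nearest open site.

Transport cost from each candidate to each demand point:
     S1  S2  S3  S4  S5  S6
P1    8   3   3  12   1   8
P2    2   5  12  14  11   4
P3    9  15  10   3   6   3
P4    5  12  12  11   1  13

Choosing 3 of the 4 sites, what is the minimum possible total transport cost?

Open {P1, P2, P3}.
  S1→P2 2, S2→P1 3, S3→P1 3, S4→P3 3, S5→P1 1, S6→P3 3  ⇒ total 15.
Compare {P1, P3, P4}: total 18.
Compare {P1, P2, P4}: total 24.
No size-3 selection does better; minimum is 15.

15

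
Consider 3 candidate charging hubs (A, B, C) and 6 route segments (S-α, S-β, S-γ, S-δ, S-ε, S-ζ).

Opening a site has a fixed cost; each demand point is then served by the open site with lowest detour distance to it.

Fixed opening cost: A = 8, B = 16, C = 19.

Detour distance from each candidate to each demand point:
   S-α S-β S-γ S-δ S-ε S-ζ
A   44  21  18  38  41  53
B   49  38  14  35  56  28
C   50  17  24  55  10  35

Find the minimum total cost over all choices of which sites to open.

188

Open {B, C}: assign each demand point to its cheapest open site.
  S-α→B 49, S-β→C 17, S-γ→B 14, S-δ→B 35, S-ε→C 10, S-ζ→B 28
  detour distance 153, fixed 35 → total 188.
Compare {A, C}: detour distance 162 + fixed 27 = 189.
Compare {A, B, C}: detour distance 148 + fixed 43 = 191.
Compare {A, B}: detour distance 183 + fixed 24 = 207.
All other subsets cost ≥ 189. Minimum total cost: 188.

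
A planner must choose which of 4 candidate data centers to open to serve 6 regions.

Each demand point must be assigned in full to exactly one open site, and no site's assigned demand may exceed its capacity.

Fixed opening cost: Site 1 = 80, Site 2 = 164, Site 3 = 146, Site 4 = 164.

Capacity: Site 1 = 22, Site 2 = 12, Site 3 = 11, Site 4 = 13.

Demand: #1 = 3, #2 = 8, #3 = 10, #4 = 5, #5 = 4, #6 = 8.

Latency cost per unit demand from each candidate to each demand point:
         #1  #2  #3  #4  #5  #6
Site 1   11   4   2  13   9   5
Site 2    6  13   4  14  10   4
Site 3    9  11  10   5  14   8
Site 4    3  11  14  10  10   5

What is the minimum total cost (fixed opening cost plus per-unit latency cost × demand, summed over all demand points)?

552

Open {Site 1, Site 3, Site 4}; cheapest assignment that respects the capacities:
  Site 1 (cap 22, load 22): #2, #3, #5 — cost 8×4 + 10×2 + 4×9 = 88
  Site 3 (cap 11, load 5): #4 — cost 5×5 = 25
  Site 4 (cap 13, load 11): #1, #6 — cost 3×3 + 8×5 = 49
  Shipping 162, fixed 390 → total 552.
  Any other capacity-feasible assignment to {Site 1, Site 3, Site 4} ships for at least 162.
Compare {Site 1, Site 2, Site 3}: its best feasible assignment gives total 553.
Compare {Site 1, Site 2, Site 4}: its best feasible assignment gives total 587.
Every other set of open sites that can feasibly serve all demand totals ≥ 553 even under its best assignment. Minimum: 552.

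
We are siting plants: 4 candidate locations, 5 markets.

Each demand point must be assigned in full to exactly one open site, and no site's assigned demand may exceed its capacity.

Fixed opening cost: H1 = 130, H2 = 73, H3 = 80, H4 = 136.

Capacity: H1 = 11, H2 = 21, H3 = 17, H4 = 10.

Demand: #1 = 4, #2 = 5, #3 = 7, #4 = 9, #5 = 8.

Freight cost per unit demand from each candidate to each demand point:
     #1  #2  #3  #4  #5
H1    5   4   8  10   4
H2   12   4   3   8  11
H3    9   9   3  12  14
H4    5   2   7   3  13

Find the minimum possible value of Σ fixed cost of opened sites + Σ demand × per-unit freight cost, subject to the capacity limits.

414

Open {H2, H3}; cheapest assignment that respects the capacities:
  H2 (cap 21, load 21): #2, #3, #4 — cost 5×4 + 7×3 + 9×8 = 113
  H3 (cap 17, load 12): #1, #5 — cost 4×9 + 8×14 = 148
  Shipping 261, fixed 153 → total 414.
  Any other capacity-feasible assignment to {H2, H3} ships for at least 261.
Compare {H1, H2, H3}: its best feasible assignment gives total 464.
Compare {H2, H3, H4}: its best feasible assignment gives total 481.
Every other set of open sites that can feasibly serve all demand totals ≥ 464 even under its best assignment. Minimum: 414.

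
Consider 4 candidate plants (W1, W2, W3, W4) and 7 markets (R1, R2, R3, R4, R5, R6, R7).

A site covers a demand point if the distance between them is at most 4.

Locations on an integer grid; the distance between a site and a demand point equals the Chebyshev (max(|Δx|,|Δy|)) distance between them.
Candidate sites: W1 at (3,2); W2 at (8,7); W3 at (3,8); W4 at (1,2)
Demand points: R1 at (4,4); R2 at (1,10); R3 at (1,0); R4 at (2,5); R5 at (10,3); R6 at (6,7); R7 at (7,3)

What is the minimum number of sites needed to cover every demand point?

Coverage sets (demand points within 4 of each site):
  W1: {R1, R3, R4, R7}
  W2: {R1, R5, R6, R7}
  W3: {R1, R2, R4, R6}
  W4: {R1, R3, R4}
No 2 sites suffice: every size-2 union leaves at least one demand point uncovered.
But {W1, W2, W3} covers everything, so the minimum is 3.

3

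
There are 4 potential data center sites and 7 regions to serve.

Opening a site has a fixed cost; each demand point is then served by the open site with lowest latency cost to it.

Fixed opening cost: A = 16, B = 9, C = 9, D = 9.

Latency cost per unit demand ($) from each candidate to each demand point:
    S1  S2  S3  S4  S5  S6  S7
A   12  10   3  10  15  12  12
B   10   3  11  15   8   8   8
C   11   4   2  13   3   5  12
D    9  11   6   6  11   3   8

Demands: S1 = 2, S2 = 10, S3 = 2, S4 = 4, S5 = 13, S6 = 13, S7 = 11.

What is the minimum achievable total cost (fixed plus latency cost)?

Open {B, C, D}: assign each demand point to its cheapest open site.
  S1→D 2×9=18, S2→B 10×3=30, S3→C 2×2=4, S4→D 4×6=24, S5→C 13×3=39, S6→D 13×3=39, S7→B 11×8=88
  latency cost 242, fixed 27 → total 269.
Compare {C, D}: latency cost 252 + fixed 18 = 270.
Compare {A, B, C, D}: latency cost 242 + fixed 43 = 285.
Compare {A, C, D}: latency cost 252 + fixed 34 = 286.
All other subsets cost ≥ 270. Minimum total cost: 269.

269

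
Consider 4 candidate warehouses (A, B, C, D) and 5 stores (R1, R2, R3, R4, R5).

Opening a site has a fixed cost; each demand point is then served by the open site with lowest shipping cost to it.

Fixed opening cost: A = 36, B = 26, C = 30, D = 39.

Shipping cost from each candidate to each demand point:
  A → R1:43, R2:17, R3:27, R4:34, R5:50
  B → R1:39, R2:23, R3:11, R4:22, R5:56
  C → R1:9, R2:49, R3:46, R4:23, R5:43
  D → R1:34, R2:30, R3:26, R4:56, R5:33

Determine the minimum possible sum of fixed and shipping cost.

Open {B, C}: assign each demand point to its cheapest open site.
  R1→C 9, R2→B 23, R3→B 11, R4→B 22, R5→C 43
  shipping cost 108, fixed 56 → total 164.
Compare {B}: shipping cost 151 + fixed 26 = 177.
Compare {A, C}: shipping cost 119 + fixed 66 = 185.
Compare {B, D}: shipping cost 123 + fixed 65 = 188.
All other subsets cost ≥ 177. Minimum total cost: 164.

164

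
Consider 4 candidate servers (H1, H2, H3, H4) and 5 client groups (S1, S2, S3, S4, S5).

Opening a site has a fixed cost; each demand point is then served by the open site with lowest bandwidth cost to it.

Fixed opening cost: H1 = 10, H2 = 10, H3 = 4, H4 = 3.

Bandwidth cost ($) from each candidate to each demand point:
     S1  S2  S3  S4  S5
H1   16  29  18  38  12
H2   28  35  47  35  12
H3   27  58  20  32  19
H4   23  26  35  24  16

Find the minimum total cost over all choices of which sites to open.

Open {H1, H4}: assign each demand point to its cheapest open site.
  S1→H1 16, S2→H4 26, S3→H1 18, S4→H4 24, S5→H1 12
  bandwidth cost 96, fixed 13 → total 109.
Compare {H1, H3, H4}: bandwidth cost 96 + fixed 17 = 113.
Compare {H3, H4}: bandwidth cost 109 + fixed 7 = 116.
Compare {H1, H2, H4}: bandwidth cost 96 + fixed 23 = 119.
All other subsets cost ≥ 113. Minimum total cost: 109.

109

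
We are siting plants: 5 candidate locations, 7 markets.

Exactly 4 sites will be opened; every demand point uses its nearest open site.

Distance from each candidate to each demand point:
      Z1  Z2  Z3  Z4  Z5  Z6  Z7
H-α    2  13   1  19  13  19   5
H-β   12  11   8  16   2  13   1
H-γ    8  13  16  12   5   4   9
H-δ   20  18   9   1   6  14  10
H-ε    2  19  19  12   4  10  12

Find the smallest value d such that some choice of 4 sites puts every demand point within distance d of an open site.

11

Open {H-α, H-β, H-γ, H-δ}.
  Farthest demand point is Z2 at distance 11 (to H-β); all others are ≤ 11.
With {H-α, H-β, H-δ, H-ε} the worst case is 11.
With {H-β, H-γ, H-δ, H-ε} the worst case is 11.
No size-4 selection achieves below 11.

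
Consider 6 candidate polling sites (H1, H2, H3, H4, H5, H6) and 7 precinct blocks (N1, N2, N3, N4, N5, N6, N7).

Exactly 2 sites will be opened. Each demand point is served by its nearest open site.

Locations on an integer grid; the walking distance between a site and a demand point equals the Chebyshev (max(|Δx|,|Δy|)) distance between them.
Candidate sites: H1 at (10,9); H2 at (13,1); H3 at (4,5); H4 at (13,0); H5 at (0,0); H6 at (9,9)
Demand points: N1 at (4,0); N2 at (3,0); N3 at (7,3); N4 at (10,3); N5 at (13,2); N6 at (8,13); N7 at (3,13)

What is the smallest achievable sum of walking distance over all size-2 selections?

33

Open {H2, H3}.
  N1→H3 5, N2→H3 5, N3→H3 3, N4→H2 3, N5→H2 1, N6→H3 8, N7→H3 8  ⇒ total 33.
Compare {H3, H4}: total 34.
Compare {H3, H6}: total 36.
No size-2 selection does better; minimum is 33.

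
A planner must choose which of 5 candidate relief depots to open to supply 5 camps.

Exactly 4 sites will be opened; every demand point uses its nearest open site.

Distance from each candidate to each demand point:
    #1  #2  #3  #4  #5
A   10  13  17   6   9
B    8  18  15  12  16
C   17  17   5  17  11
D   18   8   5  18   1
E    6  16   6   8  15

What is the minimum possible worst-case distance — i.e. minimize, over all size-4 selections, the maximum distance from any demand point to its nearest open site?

8

Open {A, B, C, D}.
  Farthest demand point is #1 at distance 8 (to B); all others are ≤ 8.
With {A, B, D, E} the worst case is 8.
With {A, C, D, E} the worst case is 8.
No size-4 selection achieves below 8.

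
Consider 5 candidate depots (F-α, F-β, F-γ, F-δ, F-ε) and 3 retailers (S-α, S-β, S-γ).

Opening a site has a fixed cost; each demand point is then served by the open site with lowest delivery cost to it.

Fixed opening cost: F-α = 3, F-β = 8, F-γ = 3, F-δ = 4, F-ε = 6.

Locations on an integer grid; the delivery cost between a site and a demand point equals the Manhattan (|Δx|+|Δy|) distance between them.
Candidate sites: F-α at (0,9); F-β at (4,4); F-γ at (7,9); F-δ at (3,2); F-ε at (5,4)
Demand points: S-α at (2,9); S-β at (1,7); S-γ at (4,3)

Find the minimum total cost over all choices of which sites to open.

Open {F-α, F-δ}: assign each demand point to its cheapest open site.
  S-α→F-α 2, S-β→F-α 3, S-γ→F-δ 2
  delivery cost 7, fixed 7 → total 14.
Compare {F-α, F-ε}: delivery cost 7 + fixed 9 = 16.
Compare {F-α, F-β}: delivery cost 6 + fixed 11 = 17.
Compare {F-α, F-γ, F-δ}: delivery cost 7 + fixed 10 = 17.
All other subsets cost ≥ 16. Minimum total cost: 14.

14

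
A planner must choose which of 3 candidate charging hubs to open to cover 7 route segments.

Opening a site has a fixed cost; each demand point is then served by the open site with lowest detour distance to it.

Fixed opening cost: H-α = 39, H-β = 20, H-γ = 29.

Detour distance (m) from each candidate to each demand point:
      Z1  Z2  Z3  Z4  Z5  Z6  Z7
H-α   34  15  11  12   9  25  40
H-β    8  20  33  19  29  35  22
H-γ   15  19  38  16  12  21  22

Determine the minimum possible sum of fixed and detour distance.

161

Open {H-α, H-β}: assign each demand point to its cheapest open site.
  Z1→H-β 8, Z2→H-α 15, Z3→H-α 11, Z4→H-α 12, Z5→H-α 9, Z6→H-α 25, Z7→H-β 22
  detour distance 102, fixed 59 → total 161.
Compare {H-γ}: detour distance 143 + fixed 29 = 172.
Compare {H-α, H-γ}: detour distance 105 + fixed 68 = 173.
Compare {H-β, H-γ}: detour distance 131 + fixed 49 = 180.
All other subsets cost ≥ 172. Minimum total cost: 161.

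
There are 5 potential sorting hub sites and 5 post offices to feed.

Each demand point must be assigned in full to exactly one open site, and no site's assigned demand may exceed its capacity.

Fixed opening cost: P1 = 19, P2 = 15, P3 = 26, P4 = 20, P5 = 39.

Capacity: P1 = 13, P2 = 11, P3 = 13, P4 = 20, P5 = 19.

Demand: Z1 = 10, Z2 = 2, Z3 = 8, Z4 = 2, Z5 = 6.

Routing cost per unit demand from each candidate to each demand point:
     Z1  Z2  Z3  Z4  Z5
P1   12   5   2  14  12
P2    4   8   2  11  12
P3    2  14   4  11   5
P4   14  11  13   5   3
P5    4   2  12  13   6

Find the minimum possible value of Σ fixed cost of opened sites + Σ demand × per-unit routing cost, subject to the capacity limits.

Open {P1, P3, P4}; cheapest assignment that respects the capacities:
  P1 (cap 13, load 10): Z2, Z3 — cost 2×5 + 8×2 = 26
  P3 (cap 13, load 10): Z1 — cost 10×2 = 20
  P4 (cap 20, load 8): Z4, Z5 — cost 2×5 + 6×3 = 28
  Shipping 74, fixed 65 → total 139.
  Any other capacity-feasible assignment to {P1, P3, P4} ships for at least 74.
Compare {P2, P3, P4}: its best feasible assignment gives total 141.
Compare {P1, P2, P4}: its best feasible assignment gives total 148.
Every other set of open sites that can feasibly serve all demand totals ≥ 141 even under its best assignment. Minimum: 139.

139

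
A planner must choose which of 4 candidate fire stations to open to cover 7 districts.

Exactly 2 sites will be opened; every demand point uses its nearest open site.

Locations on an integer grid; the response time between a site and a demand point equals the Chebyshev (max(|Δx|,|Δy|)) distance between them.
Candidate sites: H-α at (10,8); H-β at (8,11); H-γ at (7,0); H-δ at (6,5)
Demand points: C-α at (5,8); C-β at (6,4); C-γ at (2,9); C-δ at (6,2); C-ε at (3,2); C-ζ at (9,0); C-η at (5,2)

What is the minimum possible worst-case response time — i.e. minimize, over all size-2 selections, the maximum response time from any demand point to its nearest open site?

Open {H-γ, H-δ}.
  Farthest demand point is C-γ at response time 4 (to H-δ); all others are ≤ 4.
With {H-α, H-δ} the worst case is 5.
With {H-β, H-δ} the worst case is 5.
No size-2 selection achieves below 4.

4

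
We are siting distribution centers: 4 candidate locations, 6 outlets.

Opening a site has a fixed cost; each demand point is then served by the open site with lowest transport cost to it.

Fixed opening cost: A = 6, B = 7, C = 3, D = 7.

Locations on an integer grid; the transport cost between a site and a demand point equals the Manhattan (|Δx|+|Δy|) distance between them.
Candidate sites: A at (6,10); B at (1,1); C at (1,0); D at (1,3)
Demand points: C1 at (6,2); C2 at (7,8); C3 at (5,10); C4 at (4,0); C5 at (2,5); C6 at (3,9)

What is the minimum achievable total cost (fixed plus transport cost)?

Open {A, C}: assign each demand point to its cheapest open site.
  C1→C 7, C2→A 3, C3→A 1, C4→C 3, C5→C 6, C6→A 4
  transport cost 24, fixed 9 → total 33.
Compare {A, B}: transport cost 23 + fixed 13 = 36.
Compare {A, D}: transport cost 23 + fixed 13 = 36.
Compare {A, C, D}: transport cost 20 + fixed 16 = 36.
All other subsets cost ≥ 36. Minimum total cost: 33.

33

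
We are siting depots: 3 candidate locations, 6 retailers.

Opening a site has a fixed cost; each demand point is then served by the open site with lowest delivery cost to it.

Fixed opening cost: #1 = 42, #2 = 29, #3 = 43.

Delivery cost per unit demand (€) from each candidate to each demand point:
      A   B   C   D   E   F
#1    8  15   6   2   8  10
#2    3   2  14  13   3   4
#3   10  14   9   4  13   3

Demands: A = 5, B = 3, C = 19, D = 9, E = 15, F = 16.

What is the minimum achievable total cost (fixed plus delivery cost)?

Open {#1, #2}: assign each demand point to its cheapest open site.
  A→#2 5×3=15, B→#2 3×2=6, C→#1 19×6=114, D→#1 9×2=18, E→#2 15×3=45, F→#2 16×4=64
  delivery cost 262, fixed 71 → total 333.
Compare {#1, #2, #3}: delivery cost 246 + fixed 114 = 360.
Compare {#2, #3}: delivery cost 321 + fixed 72 = 393.
Compare {#1, #3}: delivery cost 382 + fixed 85 = 467.
All other subsets cost ≥ 360. Minimum total cost: 333.

333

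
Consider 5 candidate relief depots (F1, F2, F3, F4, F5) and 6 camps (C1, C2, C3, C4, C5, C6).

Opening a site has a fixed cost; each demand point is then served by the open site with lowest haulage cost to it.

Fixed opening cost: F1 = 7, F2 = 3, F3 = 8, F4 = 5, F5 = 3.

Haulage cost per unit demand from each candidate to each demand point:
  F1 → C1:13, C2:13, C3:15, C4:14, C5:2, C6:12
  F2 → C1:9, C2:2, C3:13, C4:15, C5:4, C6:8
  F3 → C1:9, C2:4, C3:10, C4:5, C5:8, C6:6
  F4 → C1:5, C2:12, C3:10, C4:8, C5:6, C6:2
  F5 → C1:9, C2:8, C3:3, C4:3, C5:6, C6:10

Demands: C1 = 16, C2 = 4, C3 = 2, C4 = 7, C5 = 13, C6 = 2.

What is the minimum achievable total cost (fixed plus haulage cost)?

Open {F1, F2, F4, F5}: assign each demand point to its cheapest open site.
  C1→F4 16×5=80, C2→F2 4×2=8, C3→F5 2×3=6, C4→F5 7×3=21, C5→F1 13×2=26, C6→F4 2×2=4
  haulage cost 145, fixed 18 → total 163.
Compare {F1, F2, F3, F4, F5}: haulage cost 145 + fixed 26 = 171.
Compare {F1, F3, F4, F5}: haulage cost 153 + fixed 23 = 176.
Compare {F2, F4, F5}: haulage cost 171 + fixed 11 = 182.
All other subsets cost ≥ 171. Minimum total cost: 163.

163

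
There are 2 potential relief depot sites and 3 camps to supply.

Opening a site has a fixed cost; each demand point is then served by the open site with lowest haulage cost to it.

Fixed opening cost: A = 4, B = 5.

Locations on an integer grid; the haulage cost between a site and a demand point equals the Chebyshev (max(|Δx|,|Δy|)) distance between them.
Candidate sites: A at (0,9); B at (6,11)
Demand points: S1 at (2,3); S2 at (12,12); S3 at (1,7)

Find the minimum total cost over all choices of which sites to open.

Open {A, B}: assign each demand point to its cheapest open site.
  S1→A 6, S2→B 6, S3→A 2
  haulage cost 14, fixed 9 → total 23.
Compare {A}: haulage cost 20 + fixed 4 = 24.
Compare {B}: haulage cost 19 + fixed 5 = 24.

23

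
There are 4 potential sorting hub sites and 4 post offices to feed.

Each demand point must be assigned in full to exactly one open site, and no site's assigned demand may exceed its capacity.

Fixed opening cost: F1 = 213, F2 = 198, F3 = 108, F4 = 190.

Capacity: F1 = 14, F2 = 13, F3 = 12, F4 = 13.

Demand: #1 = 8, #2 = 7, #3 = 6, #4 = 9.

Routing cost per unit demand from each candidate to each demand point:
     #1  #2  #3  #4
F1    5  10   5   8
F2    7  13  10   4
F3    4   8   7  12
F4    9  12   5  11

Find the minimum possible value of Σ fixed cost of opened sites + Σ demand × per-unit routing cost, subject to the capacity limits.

678

Open {F2, F3, F4}; cheapest assignment that respects the capacities:
  F2 (cap 13, load 9): #4 — cost 9×4 = 36
  F3 (cap 12, load 8): #1 — cost 8×4 = 32
  F4 (cap 13, load 13): #2, #3 — cost 7×12 + 6×5 = 114
  Shipping 182, fixed 496 → total 678.
  Any other capacity-feasible assignment to {F2, F3, F4} ships for at least 182.
Compare {F1, F2, F3}: its best feasible assignment gives total 681.
Compare {F1, F3, F4}: its best feasible assignment gives total 729.
Every other set of open sites that can feasibly serve all demand totals ≥ 681 even under its best assignment. Minimum: 678.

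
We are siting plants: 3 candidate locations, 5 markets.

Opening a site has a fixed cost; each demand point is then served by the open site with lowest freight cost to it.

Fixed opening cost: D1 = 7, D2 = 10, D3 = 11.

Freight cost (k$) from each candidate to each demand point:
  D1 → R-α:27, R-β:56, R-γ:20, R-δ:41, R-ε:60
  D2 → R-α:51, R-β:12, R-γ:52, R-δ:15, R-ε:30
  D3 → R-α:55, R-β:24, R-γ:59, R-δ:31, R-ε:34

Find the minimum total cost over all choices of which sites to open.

Open {D1, D2}: assign each demand point to its cheapest open site.
  R-α→D1 27, R-β→D2 12, R-γ→D1 20, R-δ→D2 15, R-ε→D2 30
  freight cost 104, fixed 17 → total 121.
Compare {D1, D2, D3}: freight cost 104 + fixed 28 = 132.
Compare {D1, D3}: freight cost 136 + fixed 18 = 154.
Compare {D2}: freight cost 160 + fixed 10 = 170.
All other subsets cost ≥ 132. Minimum total cost: 121.

121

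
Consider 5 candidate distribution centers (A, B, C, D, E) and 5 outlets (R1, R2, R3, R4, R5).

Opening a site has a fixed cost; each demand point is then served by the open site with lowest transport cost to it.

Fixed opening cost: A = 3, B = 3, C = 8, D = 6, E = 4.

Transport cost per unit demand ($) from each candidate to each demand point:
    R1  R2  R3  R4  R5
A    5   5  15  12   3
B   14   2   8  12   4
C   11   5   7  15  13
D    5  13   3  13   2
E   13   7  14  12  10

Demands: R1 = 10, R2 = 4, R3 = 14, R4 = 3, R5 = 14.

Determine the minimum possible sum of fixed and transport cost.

173

Open {B, D}: assign each demand point to its cheapest open site.
  R1→D 10×5=50, R2→B 4×2=8, R3→D 14×3=42, R4→B 3×12=36, R5→D 14×2=28
  transport cost 164, fixed 9 → total 173.
Compare {A, B, D}: transport cost 164 + fixed 12 = 176.
Compare {B, D, E}: transport cost 164 + fixed 13 = 177.
Compare {A, B, D, E}: transport cost 164 + fixed 16 = 180.
All other subsets cost ≥ 176. Minimum total cost: 173.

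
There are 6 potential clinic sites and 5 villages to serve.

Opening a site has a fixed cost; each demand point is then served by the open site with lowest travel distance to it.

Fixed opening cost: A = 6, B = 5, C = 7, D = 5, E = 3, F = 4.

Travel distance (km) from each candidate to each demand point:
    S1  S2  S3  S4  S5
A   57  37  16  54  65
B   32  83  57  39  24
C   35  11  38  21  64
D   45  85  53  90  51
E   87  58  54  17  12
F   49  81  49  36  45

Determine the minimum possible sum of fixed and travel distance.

107

Open {A, C, E}: assign each demand point to its cheapest open site.
  S1→C 35, S2→C 11, S3→A 16, S4→E 17, S5→E 12
  travel distance 91, fixed 16 → total 107.
Compare {A, B, C, E}: travel distance 88 + fixed 21 = 109.
Compare {A, C, E, F}: travel distance 91 + fixed 20 = 111.
Compare {A, C, D, E}: travel distance 91 + fixed 21 = 112.
All other subsets cost ≥ 109. Minimum total cost: 107.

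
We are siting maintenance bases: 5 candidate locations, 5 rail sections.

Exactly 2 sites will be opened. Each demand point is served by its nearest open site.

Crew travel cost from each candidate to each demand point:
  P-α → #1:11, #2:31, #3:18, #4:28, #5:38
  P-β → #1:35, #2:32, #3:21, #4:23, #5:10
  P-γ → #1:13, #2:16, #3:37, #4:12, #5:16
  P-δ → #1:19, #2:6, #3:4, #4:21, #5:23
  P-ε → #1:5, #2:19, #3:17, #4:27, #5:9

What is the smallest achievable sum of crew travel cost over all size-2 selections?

Open {P-δ, P-ε}.
  #1→P-ε 5, #2→P-δ 6, #3→P-δ 4, #4→P-δ 21, #5→P-ε 9  ⇒ total 45.
Compare {P-γ, P-δ}: total 51.
Compare {P-γ, P-ε}: total 59.
No size-2 selection does better; minimum is 45.

45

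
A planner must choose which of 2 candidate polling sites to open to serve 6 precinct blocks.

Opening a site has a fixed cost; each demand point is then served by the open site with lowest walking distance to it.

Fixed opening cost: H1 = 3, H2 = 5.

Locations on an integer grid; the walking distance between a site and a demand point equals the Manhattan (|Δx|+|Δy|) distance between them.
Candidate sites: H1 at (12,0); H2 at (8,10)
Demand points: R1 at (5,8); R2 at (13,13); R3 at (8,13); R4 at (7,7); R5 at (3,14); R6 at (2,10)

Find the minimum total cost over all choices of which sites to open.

40

Open {H2}: assign each demand point to its cheapest open site.
  R1→H2 5, R2→H2 8, R3→H2 3, R4→H2 4, R5→H2 9, R6→H2 6
  walking distance 35, fixed 5 → total 40.
Compare {H1, H2}: walking distance 35 + fixed 8 = 43.
Compare {H1}: walking distance 101 + fixed 3 = 104.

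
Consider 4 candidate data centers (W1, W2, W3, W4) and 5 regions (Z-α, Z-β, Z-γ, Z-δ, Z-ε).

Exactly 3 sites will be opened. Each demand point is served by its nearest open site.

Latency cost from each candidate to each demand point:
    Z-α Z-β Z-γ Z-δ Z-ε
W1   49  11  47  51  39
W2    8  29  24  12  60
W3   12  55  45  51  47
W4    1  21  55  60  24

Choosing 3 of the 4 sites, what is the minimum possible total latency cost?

72

Open {W1, W2, W4}.
  Z-α→W4 1, Z-β→W1 11, Z-γ→W2 24, Z-δ→W2 12, Z-ε→W4 24  ⇒ total 72.
Compare {W2, W3, W4}: total 82.
Compare {W1, W2, W3}: total 94.
No size-3 selection does better; minimum is 72.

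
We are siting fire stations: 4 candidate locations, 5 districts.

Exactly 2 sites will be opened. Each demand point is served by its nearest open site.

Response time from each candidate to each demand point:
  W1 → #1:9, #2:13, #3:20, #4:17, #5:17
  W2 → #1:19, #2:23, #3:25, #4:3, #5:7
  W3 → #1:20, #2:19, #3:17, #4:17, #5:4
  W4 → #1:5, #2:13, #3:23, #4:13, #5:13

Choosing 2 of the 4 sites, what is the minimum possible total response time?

51

Open {W2, W4}.
  #1→W4 5, #2→W4 13, #3→W4 23, #4→W2 3, #5→W2 7  ⇒ total 51.
Compare {W1, W2}: total 52.
Compare {W3, W4}: total 52.
No size-2 selection does better; minimum is 51.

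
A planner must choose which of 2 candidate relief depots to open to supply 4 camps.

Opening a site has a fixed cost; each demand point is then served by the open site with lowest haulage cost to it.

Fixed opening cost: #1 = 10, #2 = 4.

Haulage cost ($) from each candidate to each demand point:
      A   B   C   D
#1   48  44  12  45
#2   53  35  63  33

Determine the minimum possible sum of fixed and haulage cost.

Open {#1, #2}: assign each demand point to its cheapest open site.
  A→#1 48, B→#2 35, C→#1 12, D→#2 33
  haulage cost 128, fixed 14 → total 142.
Compare {#1}: haulage cost 149 + fixed 10 = 159.
Compare {#2}: haulage cost 184 + fixed 4 = 188.

142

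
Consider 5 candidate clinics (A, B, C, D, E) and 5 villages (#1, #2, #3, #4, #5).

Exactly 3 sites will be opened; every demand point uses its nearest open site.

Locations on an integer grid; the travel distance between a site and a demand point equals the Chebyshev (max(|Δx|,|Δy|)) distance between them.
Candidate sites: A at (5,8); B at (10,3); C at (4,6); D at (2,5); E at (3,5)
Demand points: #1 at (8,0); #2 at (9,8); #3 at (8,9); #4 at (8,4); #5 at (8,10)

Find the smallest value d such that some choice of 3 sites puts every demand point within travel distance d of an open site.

Open {A, B, C}.
  Farthest demand point is #2 at travel distance 4 (to A); all others are ≤ 4.
With {A, B, D} the worst case is 4.
With {A, B, E} the worst case is 4.
No size-3 selection achieves below 4.

4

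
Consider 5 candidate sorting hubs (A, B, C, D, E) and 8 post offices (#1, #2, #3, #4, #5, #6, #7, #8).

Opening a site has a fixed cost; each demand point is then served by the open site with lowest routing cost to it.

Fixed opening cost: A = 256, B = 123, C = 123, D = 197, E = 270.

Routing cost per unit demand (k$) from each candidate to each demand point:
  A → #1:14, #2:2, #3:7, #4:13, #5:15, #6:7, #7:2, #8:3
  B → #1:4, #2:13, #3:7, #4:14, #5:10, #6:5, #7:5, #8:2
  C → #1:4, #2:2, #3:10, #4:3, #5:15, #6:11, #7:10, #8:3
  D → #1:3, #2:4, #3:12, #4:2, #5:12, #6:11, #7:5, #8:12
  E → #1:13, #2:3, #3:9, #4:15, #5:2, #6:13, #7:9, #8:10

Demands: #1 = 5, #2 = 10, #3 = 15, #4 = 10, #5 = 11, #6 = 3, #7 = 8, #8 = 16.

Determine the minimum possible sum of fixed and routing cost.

Open {B, C}: assign each demand point to its cheapest open site.
  #1→B 5×4=20, #2→C 10×2=20, #3→B 15×7=105, #4→C 10×3=30, #5→B 11×10=110, #6→B 3×5=15, #7→B 8×5=40, #8→B 16×2=32
  routing cost 372, fixed 246 → total 618.
Compare {C}: routing cost 546 + fixed 123 = 669.
Compare {B, D}: routing cost 377 + fixed 320 = 697.
Compare {B}: routing cost 592 + fixed 123 = 715.
All other subsets cost ≥ 669. Minimum total cost: 618.

618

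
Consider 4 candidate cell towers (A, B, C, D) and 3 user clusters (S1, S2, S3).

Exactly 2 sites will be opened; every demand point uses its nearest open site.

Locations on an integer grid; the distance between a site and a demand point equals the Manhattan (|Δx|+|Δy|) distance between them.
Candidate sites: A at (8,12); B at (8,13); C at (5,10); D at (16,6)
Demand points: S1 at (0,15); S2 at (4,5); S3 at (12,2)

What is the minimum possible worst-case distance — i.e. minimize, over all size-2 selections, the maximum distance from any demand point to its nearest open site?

10

Open {C, D}.
  Farthest demand point is S1 at distance 10 (to C); all others are ≤ 10.
With {A, D} the worst case is 11.
With {B, D} the worst case is 12.
No size-2 selection achieves below 10.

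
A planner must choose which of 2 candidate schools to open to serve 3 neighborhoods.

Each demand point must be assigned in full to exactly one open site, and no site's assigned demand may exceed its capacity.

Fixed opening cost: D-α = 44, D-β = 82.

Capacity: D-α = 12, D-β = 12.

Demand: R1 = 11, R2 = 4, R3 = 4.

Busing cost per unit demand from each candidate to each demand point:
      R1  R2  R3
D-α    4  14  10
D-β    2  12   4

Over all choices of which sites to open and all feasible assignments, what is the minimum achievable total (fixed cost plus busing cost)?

234

Open {D-α, D-β}; cheapest assignment that respects the capacities:
  D-α (cap 12, load 11): R1 — cost 11×4 = 44
  D-β (cap 12, load 8): R2, R3 — cost 4×12 + 4×4 = 64
  Shipping 108, fixed 126 → total 234.
  Any other capacity-feasible assignment to {D-α, D-β} ships for at least 108.
Total demand is 19 and no other set of sites has combined capacity ≥ 19, so {D-α, D-β} is the only feasible choice of open sites. Minimum: 234.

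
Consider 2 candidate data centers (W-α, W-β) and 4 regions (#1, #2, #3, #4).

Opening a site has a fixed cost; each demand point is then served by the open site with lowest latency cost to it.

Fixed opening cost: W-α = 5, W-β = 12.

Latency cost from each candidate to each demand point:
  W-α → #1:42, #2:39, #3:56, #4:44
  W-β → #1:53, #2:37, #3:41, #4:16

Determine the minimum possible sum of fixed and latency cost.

153

Open {W-α, W-β}: assign each demand point to its cheapest open site.
  #1→W-α 42, #2→W-β 37, #3→W-β 41, #4→W-β 16
  latency cost 136, fixed 17 → total 153.
Compare {W-β}: latency cost 147 + fixed 12 = 159.
Compare {W-α}: latency cost 181 + fixed 5 = 186.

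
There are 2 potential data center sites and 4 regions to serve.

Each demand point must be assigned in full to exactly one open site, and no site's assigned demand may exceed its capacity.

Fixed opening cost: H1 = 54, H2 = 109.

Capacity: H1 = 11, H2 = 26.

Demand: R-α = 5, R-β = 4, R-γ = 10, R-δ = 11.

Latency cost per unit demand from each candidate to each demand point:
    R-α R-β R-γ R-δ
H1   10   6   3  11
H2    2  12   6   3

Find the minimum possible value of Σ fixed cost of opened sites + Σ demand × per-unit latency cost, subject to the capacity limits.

284

Open {H1, H2}; cheapest assignment that respects the capacities:
  H1 (cap 11, load 10): R-γ — cost 10×3 = 30
  H2 (cap 26, load 20): R-α, R-β, R-δ — cost 5×2 + 4×12 + 11×3 = 91
  Shipping 121, fixed 163 → total 284.
  Any other capacity-feasible assignment to {H1, H2} ships for at least 121.
Total demand is 30 and no other set of sites has combined capacity ≥ 30, so {H1, H2} is the only feasible choice of open sites. Minimum: 284.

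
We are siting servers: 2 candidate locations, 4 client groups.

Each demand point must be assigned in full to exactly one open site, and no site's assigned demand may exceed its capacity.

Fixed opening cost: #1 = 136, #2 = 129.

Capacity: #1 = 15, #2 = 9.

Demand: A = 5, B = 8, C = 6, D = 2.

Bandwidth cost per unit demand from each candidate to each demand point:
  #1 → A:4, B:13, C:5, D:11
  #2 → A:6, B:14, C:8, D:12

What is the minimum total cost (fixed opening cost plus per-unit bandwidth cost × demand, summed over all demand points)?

449

Open {#1, #2}; cheapest assignment that respects the capacities:
  #1 (cap 15, load 13): A, C, D — cost 5×4 + 6×5 + 2×11 = 72
  #2 (cap 9, load 8): B — cost 8×14 = 112
  Shipping 184, fixed 265 → total 449.
  Any other capacity-feasible assignment to {#1, #2} ships for at least 184.
Total demand is 21 and no other set of sites has combined capacity ≥ 21, so {#1, #2} is the only feasible choice of open sites. Minimum: 449.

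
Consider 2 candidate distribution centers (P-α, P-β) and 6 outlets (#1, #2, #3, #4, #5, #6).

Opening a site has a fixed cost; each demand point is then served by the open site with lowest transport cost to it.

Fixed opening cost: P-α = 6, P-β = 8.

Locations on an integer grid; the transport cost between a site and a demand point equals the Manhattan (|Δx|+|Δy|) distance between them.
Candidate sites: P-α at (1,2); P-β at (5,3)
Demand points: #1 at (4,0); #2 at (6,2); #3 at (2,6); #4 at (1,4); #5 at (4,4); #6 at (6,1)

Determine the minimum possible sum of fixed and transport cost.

30

Open {P-β}: assign each demand point to its cheapest open site.
  #1→P-β 4, #2→P-β 2, #3→P-β 6, #4→P-β 5, #5→P-β 2, #6→P-β 3
  transport cost 22, fixed 8 → total 30.
Compare {P-α, P-β}: transport cost 18 + fixed 14 = 32.
Compare {P-α}: transport cost 28 + fixed 6 = 34.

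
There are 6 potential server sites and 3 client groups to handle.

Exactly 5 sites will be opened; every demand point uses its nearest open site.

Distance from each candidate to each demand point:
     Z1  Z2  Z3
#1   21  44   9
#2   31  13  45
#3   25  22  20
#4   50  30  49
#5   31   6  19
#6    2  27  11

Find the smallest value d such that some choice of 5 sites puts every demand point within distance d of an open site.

9

Open {#1, #2, #3, #5, #6}.
  Farthest demand point is Z3 at distance 9 (to #1); all others are ≤ 9.
With {#1, #2, #4, #5, #6} the worst case is 9.
With {#1, #3, #4, #5, #6} the worst case is 9.
No size-5 selection achieves below 9.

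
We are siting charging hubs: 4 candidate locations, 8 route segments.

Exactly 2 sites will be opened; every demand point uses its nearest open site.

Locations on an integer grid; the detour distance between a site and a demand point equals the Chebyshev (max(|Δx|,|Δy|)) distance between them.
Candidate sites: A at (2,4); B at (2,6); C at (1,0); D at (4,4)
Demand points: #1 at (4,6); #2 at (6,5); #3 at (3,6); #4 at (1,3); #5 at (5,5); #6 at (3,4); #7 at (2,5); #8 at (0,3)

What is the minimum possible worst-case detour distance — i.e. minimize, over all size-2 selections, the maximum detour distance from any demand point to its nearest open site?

2

Open {A, D}.
  Farthest demand point is #1 at detour distance 2 (to A); all others are ≤ 2.
With {B, D} the worst case is 3.
With {C, D} the worst case is 3.
No size-2 selection achieves below 2.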